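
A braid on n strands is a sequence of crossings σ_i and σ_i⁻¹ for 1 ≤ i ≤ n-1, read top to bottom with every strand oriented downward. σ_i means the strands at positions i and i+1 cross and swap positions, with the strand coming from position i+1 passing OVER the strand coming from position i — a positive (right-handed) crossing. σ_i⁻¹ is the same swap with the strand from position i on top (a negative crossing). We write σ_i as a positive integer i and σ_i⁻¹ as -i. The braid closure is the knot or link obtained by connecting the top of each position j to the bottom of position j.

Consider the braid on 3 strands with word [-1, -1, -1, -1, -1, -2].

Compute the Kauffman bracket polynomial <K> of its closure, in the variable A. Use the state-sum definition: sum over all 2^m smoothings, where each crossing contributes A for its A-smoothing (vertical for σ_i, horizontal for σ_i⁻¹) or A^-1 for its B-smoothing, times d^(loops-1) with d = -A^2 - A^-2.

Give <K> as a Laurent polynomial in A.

-A^10 + A^6 - A^2 + A^-2 + A^-10

Derivation:
Braid: s1^-1 s1^-1 s1^-1 s1^-1 s1^-1 s2^-1 on 3 strands, 6 crossings.
Writhe w = (#positive) - (#negative) = 0 - 6 = -6.
Computing the Kauffman bracket via state sum. There are 2^6 = 64 states.
Each crossing splits two ways (0=vertical, 1=horizontal). The state's weight is A^(#A-smoothings - #B-smoothings) * d^(loops - 1).
Tabulate the states by total A-exponent and number of loops L (A-exp: L × count):
  A^6: L=5 ×1
  A^4: L=4 ×5, L=6 ×1
  A^2: L=3 ×10, L=5 ×5
  A^0: L=2 ×10, L=4 ×10
  A^-2: L=1 ×5, L=3 ×10
  A^-4: L=2 ×6
  A^-6: L=3 ×1
Each group contributes A^e * Σ count * d^(L-1):
Powers of d = -A^2 - A^-2: d^2 = A^4 + 2 + A^-4; d^3 = -A^6 - 3*A^2 - 3*A^-2 - A^-6; d^4 = A^8 + 4*A^4 + 6 + 4*A^-4 + A^-8; d^5 = -A^10 - 5*A^6 - 10*A^2 - 10*A^-2 - 5*A^-6 - A^-10.
  A^6 * (d^4) = A^14 + 4*A^10 + 6*A^6 + 4*A^2 + A^-2
  A^4 * (5*d^3 + d^5) = -A^14 - 10*A^10 - 25*A^6 - 25*A^2 - 10*A^-2 - A^-6
  A^2 * (10*d^2 + 5*d^4) = 5*A^10 + 30*A^6 + 50*A^2 + 30*A^-2 + 5*A^-6
  A^0 * (10*d + 10*d^3) = -10*A^6 - 40*A^2 - 40*A^-2 - 10*A^-6
  A^-2 * (5 + 10*d^2) = 10*A^2 + 25*A^-2 + 10*A^-6
  A^-4 * (6*d) = -6*A^-2 - 6*A^-6
  A^-6 * (d^2) = A^-2 + 2*A^-6 + A^-10
Summing the groups: <K> = -A^10 + A^6 - A^2 + A^-2 + A^-10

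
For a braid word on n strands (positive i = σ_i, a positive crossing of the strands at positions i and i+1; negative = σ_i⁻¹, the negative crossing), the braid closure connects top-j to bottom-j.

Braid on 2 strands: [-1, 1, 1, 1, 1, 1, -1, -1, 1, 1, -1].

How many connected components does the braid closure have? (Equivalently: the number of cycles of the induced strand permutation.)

1

Derivation:
Track the strand permutation on 2 strands, starting from identity.
  step 1: s1^-1 swaps positions 1,2 -> [2 1]
  step 2: s1 swaps positions 1,2 -> [1 2]
  step 3: s1 swaps positions 1,2 -> [2 1]
  step 4: s1 swaps positions 1,2 -> [1 2]
  step 5: s1 swaps positions 1,2 -> [2 1]
  step 6: s1 swaps positions 1,2 -> [1 2]
  step 7: s1^-1 swaps positions 1,2 -> [2 1]
  step 8: s1^-1 swaps positions 1,2 -> [1 2]
  step 9: s1 swaps positions 1,2 -> [2 1]
  step 10: s1 swaps positions 1,2 -> [1 2]
  step 11: s1^-1 swaps positions 1,2 -> [2 1]
Final permutation (position -> original strand): [2 1]
Closure components = cycle count of this permutation = 1.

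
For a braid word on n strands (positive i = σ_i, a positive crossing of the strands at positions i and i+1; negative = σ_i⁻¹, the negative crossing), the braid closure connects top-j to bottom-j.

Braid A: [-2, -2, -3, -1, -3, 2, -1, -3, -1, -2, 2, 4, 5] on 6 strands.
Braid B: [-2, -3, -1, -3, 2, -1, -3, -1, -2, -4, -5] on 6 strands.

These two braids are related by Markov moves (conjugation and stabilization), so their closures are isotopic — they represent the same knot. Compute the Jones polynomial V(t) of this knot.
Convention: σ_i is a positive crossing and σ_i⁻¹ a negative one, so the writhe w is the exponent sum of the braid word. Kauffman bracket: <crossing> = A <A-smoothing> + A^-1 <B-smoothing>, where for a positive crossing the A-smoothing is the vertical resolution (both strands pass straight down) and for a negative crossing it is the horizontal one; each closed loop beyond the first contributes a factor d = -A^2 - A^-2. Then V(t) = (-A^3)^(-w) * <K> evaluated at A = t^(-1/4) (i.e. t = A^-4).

Markov-equivalent braids have isotopic closures, hence identical knot invariants. Strip the Markov moves from each word to reach a common short braid β, then compute V(t) once on β.
Braid A: s2^-1 s2^-1 s3^-1 s1^-1 s3^-1 s2 s1^-1 s3^-1 s1^-1 s2^-1 s2 s4 s5 on 6 strands reduces by inverse Markov moves (closure unchanged at each step):
  Destabilize: the word has the form β·s5 where s5 occurs only as the final letter (β ∈ B_5); drop it and the last strand → 5 strands.
  Destabilize: the word has the form β·s4 where s4 occurs only as the final letter (β ∈ B_4); drop it and the last strand → 4 strands.
  Deconjugate: the word is γ·β·γ⁻¹ with γ = s2^-1 (prefix) and γ⁻¹ = s2 (suffix); strip both.
Reduced to β = s2^-1 s3^-1 s1^-1 s3^-1 s2 s1^-1 s3^-1 s1^-1 s2^-1 on 4 strands, 9 crossings.
Braid B: s2^-1 s3^-1 s1^-1 s3^-1 s2 s1^-1 s3^-1 s1^-1 s2^-1 s4^-1 s5^-1 on 6 strands reduces by inverse Markov moves (closure unchanged at each step):
  Destabilize: the word has the form β·s5^-1 where s5^-1 occurs only as the final letter (β ∈ B_5); drop it and the last strand → 5 strands.
  Destabilize: the word has the form β·s4^-1 where s4^-1 occurs only as the final letter (β ∈ B_4); drop it and the last strand → 4 strands.
Reduced to β = s2^-1 s3^-1 s1^-1 s3^-1 s2 s1^-1 s3^-1 s1^-1 s2^-1 on 4 strands, 9 crossings.
Both give the same β = s2^-1 s3^-1 s1^-1 s3^-1 s2 s1^-1 s3^-1 s1^-1 s2^-1 on 4 strands, so one state sum suffices:
Braid: s2^-1 s3^-1 s1^-1 s3^-1 s2 s1^-1 s3^-1 s1^-1 s2^-1 on 4 strands, 9 crossings.
Writhe w = (#positive) - (#negative) = 1 - 8 = -7.
Computing the Kauffman bracket via state sum. There are 2^9 = 512 states.
Smooth each crossing (0=||, 1=⌣⌢); contribution A^(Σ sign_k(1-2s_k)) * d^(L-1).
Tabulate the states by total A-exponent and number of loops L (A-exp: L × count):
  A^9: L=6 ×1
  A^7: L=5 ×9
  A^5: L=4 ×35, L=6 ×1
  A^3: L=3 ×74, L=5 ×10
  A^1: L=2 ×85, L=4 ×41
  A^-1: L=1 ×42, L=3 ×80, L=5 ×4
  A^-3: L=2 ×65, L=4 ×19
  A^-5: L=1 ×9, L=3 ×26, L=5 ×1
  A^-7: L=2 ×6, L=4 ×3
  A^-9: L=3 ×1
Each group contributes A^e * Σ count * d^(L-1):
Powers of d = -A^2 - A^-2: d^2 = A^4 + 2 + A^-4; d^3 = -A^6 - 3*A^2 - 3*A^-2 - A^-6; d^4 = A^8 + 4*A^4 + 6 + 4*A^-4 + A^-8; d^5 = -A^10 - 5*A^6 - 10*A^2 - 10*A^-2 - 5*A^-6 - A^-10.
  A^9 * (d^5) = -A^19 - 5*A^15 - 10*A^11 - 10*A^7 - 5*A^3 - A^-1
  A^7 * (9*d^4) = 9*A^15 + 36*A^11 + 54*A^7 + 36*A^3 + 9*A^-1
  A^5 * (35*d^3 + d^5) = -A^15 - 40*A^11 - 115*A^7 - 115*A^3 - 40*A^-1 - A^-5
  A^3 * (74*d^2 + 10*d^4) = 10*A^11 + 114*A^7 + 208*A^3 + 114*A^-1 + 10*A^-5
  A^1 * (85*d + 41*d^3) = -41*A^7 - 208*A^3 - 208*A^-1 - 41*A^-5
  A^-1 * (42 + 80*d^2 + 4*d^4) = 4*A^7 + 96*A^3 + 226*A^-1 + 96*A^-5 + 4*A^-9
  A^-3 * (65*d + 19*d^3) = -19*A^3 - 122*A^-1 - 122*A^-5 - 19*A^-9
  A^-5 * (9 + 26*d^2 + d^4) = A^3 + 30*A^-1 + 67*A^-5 + 30*A^-9 + A^-13
  A^-7 * (6*d + 3*d^3) = -3*A^-1 - 15*A^-5 - 15*A^-9 - 3*A^-13
  A^-9 * (d^2) = A^-5 + 2*A^-9 + A^-13
Summing the groups: <K> = -A^19 + 3*A^15 - 4*A^11 + 6*A^7 - 6*A^3 + 5*A^-1 - 5*A^-5 + 2*A^-9 - A^-13
Normalise by the writhe: (-A^3)^(-w) = (-A^3)^(7) = -A^21, so f(A) = -A^21 * <K> = A^40 - 3*A^36 + 4*A^32 - 6*A^28 + 6*A^24 - 5*A^20 + 5*A^16 - 2*A^12 + A^8.
Substitute A = t^(-1/4), i.e. A^e → t^(-e/4): V(t) = t^-2 - 2*t^-3 + 5*t^-4 - 5*t^-5 + 6*t^-6 - 6*t^-7 + 4*t^-8 - 3*t^-9 + t^-10

Answer: t^-2 - 2*t^-3 + 5*t^-4 - 5*t^-5 + 6*t^-6 - 6*t^-7 + 4*t^-8 - 3*t^-9 + t^-10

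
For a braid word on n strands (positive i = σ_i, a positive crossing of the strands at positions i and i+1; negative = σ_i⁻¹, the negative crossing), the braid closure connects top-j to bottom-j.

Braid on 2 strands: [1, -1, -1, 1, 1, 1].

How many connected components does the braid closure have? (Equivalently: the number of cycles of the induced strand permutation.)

Track the strand permutation on 2 strands, starting from identity.
  step 1: s1 swaps positions 1,2 -> [2 1]
  step 2: s1^-1 swaps positions 1,2 -> [1 2]
  step 3: s1^-1 swaps positions 1,2 -> [2 1]
  step 4: s1 swaps positions 1,2 -> [1 2]
  step 5: s1 swaps positions 1,2 -> [2 1]
  step 6: s1 swaps positions 1,2 -> [1 2]
Final permutation (position -> original strand): [1 2]
Closure components = cycle count of this permutation = 2.

Answer: 2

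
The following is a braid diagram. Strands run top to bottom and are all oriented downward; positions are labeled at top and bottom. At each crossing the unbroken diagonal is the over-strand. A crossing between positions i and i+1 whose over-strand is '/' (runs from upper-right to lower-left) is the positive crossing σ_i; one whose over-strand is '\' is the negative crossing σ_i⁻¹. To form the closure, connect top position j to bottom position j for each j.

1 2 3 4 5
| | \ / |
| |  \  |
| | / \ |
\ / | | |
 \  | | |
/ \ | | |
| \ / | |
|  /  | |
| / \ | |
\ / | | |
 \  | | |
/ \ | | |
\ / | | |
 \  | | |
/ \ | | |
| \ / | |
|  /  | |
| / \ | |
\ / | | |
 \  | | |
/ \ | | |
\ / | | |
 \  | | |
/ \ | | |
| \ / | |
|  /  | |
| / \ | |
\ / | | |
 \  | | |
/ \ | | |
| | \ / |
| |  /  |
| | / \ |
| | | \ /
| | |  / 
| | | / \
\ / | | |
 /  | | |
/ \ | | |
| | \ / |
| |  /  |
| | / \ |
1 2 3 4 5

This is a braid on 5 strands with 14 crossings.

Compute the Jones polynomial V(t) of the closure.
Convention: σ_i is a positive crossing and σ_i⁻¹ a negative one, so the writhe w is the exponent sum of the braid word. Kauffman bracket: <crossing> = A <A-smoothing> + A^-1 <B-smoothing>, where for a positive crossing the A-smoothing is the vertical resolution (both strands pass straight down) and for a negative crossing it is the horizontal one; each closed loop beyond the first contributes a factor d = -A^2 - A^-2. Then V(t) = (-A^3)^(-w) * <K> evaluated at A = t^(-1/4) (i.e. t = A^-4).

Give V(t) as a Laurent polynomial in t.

Reading the diagram top to bottom ('/'-over between positions i,i+1 = s_i, '\'-over = s_i^-1): braid word = s3^-1 s1^-1 s2 s1^-1 s1^-1 s2 s1^-1 s1^-1 s2 s1^-1 s3 s4 s1 s3.
The presented braid s3^-1 s1^-1 s2 s1^-1 s1^-1 s2 s1^-1 s1^-1 s2 s1^-1 s3 s4 s1 s3 on 5 strands reduces by inverse Markov moves (closure unchanged at each step):
  Deconjugate: the word is γ·β·γ⁻¹ with γ = s3^-1 s1^-1 (prefix) and γ⁻¹ = s1 s3 (suffix); strip both.
  Destabilize: the word has the form β·s4 where s4 occurs only as the final letter (β ∈ B_4); drop it and the last strand → 4 strands.
  Destabilize: the word has the form β·s3 where s3 occurs only as the final letter (β ∈ B_3); drop it and the last strand → 3 strands.
Reduced to β = s2 s1^-1 s1^-1 s2 s1^-1 s1^-1 s2 s1^-1 on 3 strands, 8 crossings.
Compute on β:
Braid: s2 s1^-1 s1^-1 s2 s1^-1 s1^-1 s2 s1^-1 on 3 strands, 8 crossings.
Writhe w = (#positive) - (#negative) = 3 - 5 = -2.
Enumerate smoothing states for the bracket polynomial. There are 2^8 = 256 states.
Each crossing splits two ways (0=vertical, 1=horizontal). The state's weight is A^(#A-smoothings - #B-smoothings) * d^(loops - 1).
Tabulate the states by total A-exponent and number of loops L (A-exp: L × count):
  A^8: L=6 ×1
  A^6: L=5 ×8
  A^4: L=4 ×28
  A^2: L=3 ×55, L=5 ×1
  A^0: L=2 ×63, L=4 ×7
  A^-2: L=1 ×35, L=3 ×21
  A^-4: L=2 ×26, L=4 ×2
  A^-6: L=3 ×8
  A^-8: L=4 ×1
Each group contributes A^e * Σ count * d^(L-1):
Powers of d = -A^2 - A^-2: d^2 = A^4 + 2 + A^-4; d^3 = -A^6 - 3*A^2 - 3*A^-2 - A^-6; d^4 = A^8 + 4*A^4 + 6 + 4*A^-4 + A^-8; d^5 = -A^10 - 5*A^6 - 10*A^2 - 10*A^-2 - 5*A^-6 - A^-10.
  A^8 * (d^5) = -A^18 - 5*A^14 - 10*A^10 - 10*A^6 - 5*A^2 - A^-2
  A^6 * (8*d^4) = 8*A^14 + 32*A^10 + 48*A^6 + 32*A^2 + 8*A^-2
  A^4 * (28*d^3) = -28*A^10 - 84*A^6 - 84*A^2 - 28*A^-2
  A^2 * (55*d^2 + d^4) = A^10 + 59*A^6 + 116*A^2 + 59*A^-2 + A^-6
  A^0 * (63*d + 7*d^3) = -7*A^6 - 84*A^2 - 84*A^-2 - 7*A^-6
  A^-2 * (35 + 21*d^2) = 21*A^2 + 77*A^-2 + 21*A^-6
  A^-4 * (26*d + 2*d^3) = -2*A^2 - 32*A^-2 - 32*A^-6 - 2*A^-10
  A^-6 * (8*d^2) = 8*A^-2 + 16*A^-6 + 8*A^-10
  A^-8 * (d^3) = -A^-2 - 3*A^-6 - 3*A^-10 - A^-14
Summing the groups: <K> = -A^18 + 3*A^14 - 5*A^10 + 6*A^6 - 6*A^2 + 6*A^-2 - 4*A^-6 + 3*A^-10 - A^-14
Normalise by the writhe: (-A^3)^(-w) = (-A^3)^(2) = A^6, so f(A) = A^6 * <K> = -A^24 + 3*A^20 - 5*A^16 + 6*A^12 - 6*A^8 + 6*A^4 - 4 + 3*A^-4 - A^-8.
Substitute A = t^(-1/4), i.e. A^e → t^(-e/4): V(t) = -t^2 + 3*t - 4 + 6*t^-1 - 6*t^-2 + 6*t^-3 - 5*t^-4 + 3*t^-5 - t^-6

Answer: -t^2 + 3*t - 4 + 6*t^-1 - 6*t^-2 + 6*t^-3 - 5*t^-4 + 3*t^-5 - t^-6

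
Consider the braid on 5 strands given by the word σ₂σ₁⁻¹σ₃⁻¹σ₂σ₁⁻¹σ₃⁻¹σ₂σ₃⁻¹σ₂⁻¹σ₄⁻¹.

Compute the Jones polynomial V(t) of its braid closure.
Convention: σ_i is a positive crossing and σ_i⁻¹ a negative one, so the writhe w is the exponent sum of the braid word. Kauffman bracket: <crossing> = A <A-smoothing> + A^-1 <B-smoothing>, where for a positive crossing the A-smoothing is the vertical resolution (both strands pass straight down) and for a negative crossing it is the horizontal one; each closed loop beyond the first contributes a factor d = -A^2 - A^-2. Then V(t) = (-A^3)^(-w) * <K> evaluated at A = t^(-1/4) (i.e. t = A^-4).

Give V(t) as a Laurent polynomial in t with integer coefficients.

t - 2 + 3*t^-1 - 3*t^-2 + 4*t^-3 - 3*t^-4 + 2*t^-5 - t^-6

Derivation:
The presented braid s2 s1^-1 s3^-1 s2 s1^-1 s3^-1 s2 s3^-1 s2^-1 s4^-1 on 5 strands reduces by inverse Markov moves (closure unchanged at each step):
  Destabilize: the word has the form β·s4^-1 where s4^-1 occurs only as the final letter (β ∈ B_4); drop it and the last strand → 4 strands.
  Deconjugate: the word is γ·β·γ⁻¹ with γ = s2 (prefix) and γ⁻¹ = s2^-1 (suffix); strip both.
Reduced to β = s1^-1 s3^-1 s2 s1^-1 s3^-1 s2 s3^-1 on 4 strands, 7 crossings.
Compute on β:
Braid: s1^-1 s3^-1 s2 s1^-1 s3^-1 s2 s3^-1 on 4 strands, 7 crossings.
Writhe w = (#positive) - (#negative) = 2 - 5 = -3.
State-sum expansion of <K>. There are 2^7 = 128 states.
Smooth each crossing (0=||, 1=⌣⌢); contribution A^(Σ sign_k(1-2s_k)) * d^(L-1).
Tabulate the states by total A-exponent and number of loops L (A-exp: L × count):
  A^7: L=5 ×1
  A^5: L=4 ×7
  A^3: L=3 ×20, L=5 ×1
  A^1: L=2 ×29, L=4 ×6
  A^-1: L=1 ×19, L=3 ×16
  A^-3: L=2 ×19, L=4 ×2
  A^-5: L=3 ×7
  A^-7: L=4 ×1
Each group contributes A^e * Σ count * d^(L-1):
Powers of d = -A^2 - A^-2: d^2 = A^4 + 2 + A^-4; d^3 = -A^6 - 3*A^2 - 3*A^-2 - A^-6; d^4 = A^8 + 4*A^4 + 6 + 4*A^-4 + A^-8.
  A^7 * (d^4) = A^15 + 4*A^11 + 6*A^7 + 4*A^3 + A^-1
  A^5 * (7*d^3) = -7*A^11 - 21*A^7 - 21*A^3 - 7*A^-1
  A^3 * (20*d^2 + d^4) = A^11 + 24*A^7 + 46*A^3 + 24*A^-1 + A^-5
  A^1 * (29*d + 6*d^3) = -6*A^7 - 47*A^3 - 47*A^-1 - 6*A^-5
  A^-1 * (19 + 16*d^2) = 16*A^3 + 51*A^-1 + 16*A^-5
  A^-3 * (19*d + 2*d^3) = -2*A^3 - 25*A^-1 - 25*A^-5 - 2*A^-9
  A^-5 * (7*d^2) = 7*A^-1 + 14*A^-5 + 7*A^-9
  A^-7 * (d^3) = -A^-1 - 3*A^-5 - 3*A^-9 - A^-13
Summing the groups: <K> = A^15 - 2*A^11 + 3*A^7 - 4*A^3 + 3*A^-1 - 3*A^-5 + 2*A^-9 - A^-13
Normalise by the writhe: (-A^3)^(-w) = (-A^3)^(3) = -A^9, so f(A) = -A^9 * <K> = -A^24 + 2*A^20 - 3*A^16 + 4*A^12 - 3*A^8 + 3*A^4 - 2 + A^-4.
Substitute A = t^(-1/4), i.e. A^e → t^(-e/4): V(t) = t - 2 + 3*t^-1 - 3*t^-2 + 4*t^-3 - 3*t^-4 + 2*t^-5 - t^-6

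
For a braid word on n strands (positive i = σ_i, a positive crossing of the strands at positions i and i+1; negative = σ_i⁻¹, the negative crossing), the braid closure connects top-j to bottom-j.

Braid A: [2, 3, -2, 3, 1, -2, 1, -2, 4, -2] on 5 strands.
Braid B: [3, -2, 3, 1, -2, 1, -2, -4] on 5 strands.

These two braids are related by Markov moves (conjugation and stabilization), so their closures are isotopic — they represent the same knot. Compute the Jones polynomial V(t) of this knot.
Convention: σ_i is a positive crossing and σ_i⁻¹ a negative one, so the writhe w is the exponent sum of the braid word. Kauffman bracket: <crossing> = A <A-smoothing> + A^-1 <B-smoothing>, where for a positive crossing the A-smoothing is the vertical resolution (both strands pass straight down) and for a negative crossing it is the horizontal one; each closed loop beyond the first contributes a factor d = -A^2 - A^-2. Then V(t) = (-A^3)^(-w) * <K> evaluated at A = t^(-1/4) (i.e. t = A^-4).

t^4 - 2*t^3 + 3*t^2 - 4*t + 4 - 3*t^-1 + 3*t^-2 - t^-3

Derivation:
Markov-equivalent braids have isotopic closures, hence identical knot invariants. Strip the Markov moves from each word to reach a common short braid β, then compute V(t) once on β.
Braid A: s2 s3 s2^-1 s3 s1 s2^-1 s1 s2^-1 s4 s2^-1 on 5 strands reduces by inverse Markov moves (closure unchanged at each step):
  Deconjugate: the word is γ·β·γ⁻¹ with γ = s2 (prefix) and γ⁻¹ = s2^-1 (suffix); strip both.
  Destabilize: the word has the form β·s4 where s4 occurs only as the final letter (β ∈ B_4); drop it and the last strand → 4 strands.
Reduced to β = s3 s2^-1 s3 s1 s2^-1 s1 s2^-1 on 4 strands, 7 crossings.
Braid B: s3 s2^-1 s3 s1 s2^-1 s1 s2^-1 s4^-1 on 5 strands reduces by inverse Markov moves (closure unchanged at each step):
  Destabilize: the word has the form β·s4^-1 where s4^-1 occurs only as the final letter (β ∈ B_4); drop it and the last strand → 4 strands.
Reduced to β = s3 s2^-1 s3 s1 s2^-1 s1 s2^-1 on 4 strands, 7 crossings.
Both give the same β = s3 s2^-1 s3 s1 s2^-1 s1 s2^-1 on 4 strands, so one state sum suffices:
Braid: s3 s2^-1 s3 s1 s2^-1 s1 s2^-1 on 4 strands, 7 crossings.
Writhe w = (#positive) - (#negative) = 4 - 3 = 1.
Enumerate smoothing states for the bracket polynomial. There are 2^7 = 128 states.
Smooth each crossing (0=||, 1=⌣⌢); contribution A^(Σ sign_k(1-2s_k)) * d^(L-1).
Tabulate the states by total A-exponent and number of loops L (A-exp: L × count):
  A^7: L=5 ×1
  A^5: L=4 ×7
  A^3: L=3 ×21
  A^1: L=2 ×32, L=4 ×3
  A^-1: L=1 ×21, L=3 ×14
  A^-3: L=2 ×19, L=4 ×2
  A^-5: L=3 ×7
  A^-7: L=4 ×1
Each group contributes A^e * Σ count * d^(L-1):
Powers of d = -A^2 - A^-2: d^2 = A^4 + 2 + A^-4; d^3 = -A^6 - 3*A^2 - 3*A^-2 - A^-6; d^4 = A^8 + 4*A^4 + 6 + 4*A^-4 + A^-8.
  A^7 * (d^4) = A^15 + 4*A^11 + 6*A^7 + 4*A^3 + A^-1
  A^5 * (7*d^3) = -7*A^11 - 21*A^7 - 21*A^3 - 7*A^-1
  A^3 * (21*d^2) = 21*A^7 + 42*A^3 + 21*A^-1
  A^1 * (32*d + 3*d^3) = -3*A^7 - 41*A^3 - 41*A^-1 - 3*A^-5
  A^-1 * (21 + 14*d^2) = 14*A^3 + 49*A^-1 + 14*A^-5
  A^-3 * (19*d + 2*d^3) = -2*A^3 - 25*A^-1 - 25*A^-5 - 2*A^-9
  A^-5 * (7*d^2) = 7*A^-1 + 14*A^-5 + 7*A^-9
  A^-7 * (d^3) = -A^-1 - 3*A^-5 - 3*A^-9 - A^-13
Summing the groups: <K> = A^15 - 3*A^11 + 3*A^7 - 4*A^3 + 4*A^-1 - 3*A^-5 + 2*A^-9 - A^-13
Normalise by the writhe: (-A^3)^(-w) = (-A^3)^(-1) = -A^-3, so f(A) = -A^-3 * <K> = -A^12 + 3*A^8 - 3*A^4 + 4 - 4*A^-4 + 3*A^-8 - 2*A^-12 + A^-16.
Substitute A = t^(-1/4), i.e. A^e → t^(-e/4): V(t) = t^4 - 2*t^3 + 3*t^2 - 4*t + 4 - 3*t^-1 + 3*t^-2 - t^-3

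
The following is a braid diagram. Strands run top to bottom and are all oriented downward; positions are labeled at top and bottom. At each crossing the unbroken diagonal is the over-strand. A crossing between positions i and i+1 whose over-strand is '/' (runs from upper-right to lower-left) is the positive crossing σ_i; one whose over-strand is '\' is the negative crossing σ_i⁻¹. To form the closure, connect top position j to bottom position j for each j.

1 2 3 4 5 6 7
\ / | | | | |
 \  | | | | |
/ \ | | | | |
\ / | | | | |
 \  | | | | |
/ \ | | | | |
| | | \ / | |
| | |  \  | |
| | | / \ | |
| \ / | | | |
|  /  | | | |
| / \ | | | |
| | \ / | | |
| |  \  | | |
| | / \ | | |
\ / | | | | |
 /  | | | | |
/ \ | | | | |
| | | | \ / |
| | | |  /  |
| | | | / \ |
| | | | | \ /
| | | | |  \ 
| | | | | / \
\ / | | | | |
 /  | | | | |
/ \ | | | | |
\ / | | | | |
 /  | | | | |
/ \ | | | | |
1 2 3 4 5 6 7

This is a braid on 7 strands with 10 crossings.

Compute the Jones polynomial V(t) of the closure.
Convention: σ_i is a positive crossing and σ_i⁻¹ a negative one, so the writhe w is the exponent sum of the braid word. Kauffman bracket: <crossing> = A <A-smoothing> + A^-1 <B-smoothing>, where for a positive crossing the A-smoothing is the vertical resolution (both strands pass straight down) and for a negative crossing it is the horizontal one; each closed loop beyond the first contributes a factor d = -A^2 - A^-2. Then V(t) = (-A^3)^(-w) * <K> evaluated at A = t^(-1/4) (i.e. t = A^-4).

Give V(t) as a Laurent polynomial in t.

Reading the diagram top to bottom ('/'-over between positions i,i+1 = s_i, '\'-over = s_i^-1): braid word = s1^-1 s1^-1 s4^-1 s2 s3^-1 s1 s5 s6^-1 s1 s1.
The presented braid s1^-1 s1^-1 s4^-1 s2 s3^-1 s1 s5 s6^-1 s1 s1 on 7 strands reduces by inverse Markov moves (closure unchanged at each step):
  Deconjugate: the word is γ·β·γ⁻¹ with γ = s1^-1 s1^-1 (prefix) and γ⁻¹ = s1 s1 (suffix); strip both.
  Destabilize: the word has the form β·s6^-1 where s6^-1 occurs only as the final letter (β ∈ B_6); drop it and the last strand → 6 strands.
  Destabilize: the word has the form β·s5 where s5 occurs only as the final letter (β ∈ B_5); drop it and the last strand → 5 strands.
Reduced to β = s4^-1 s2 s3^-1 s1 on 5 strands, 4 crossings.
Compute on β:
Braid: s4^-1 s2 s3^-1 s1 on 5 strands, 4 crossings.
Writhe w = (#positive) - (#negative) = 2 - 2 = 0.
Enumerate smoothing states for the bracket polynomial. There are 2^4 = 16 states.
Each crossing splits two ways (0=vertical, 1=horizontal). The state's weight is A^(#A-smoothings - #B-smoothings) * d^(loops - 1).
  state 0000: A-exp=+0, loops=5, term = A^0 * d^4
  state 0001: A-exp=-2, loops=4, term = A^-2 * d^3
  state 0010: A-exp=+2, loops=4, term = A^2 * d^3
  state 0011: A-exp=+0, loops=3, term = A^0 * d^2
  state 0100: A-exp=-2, loops=4, term = A^-2 * d^3
  state 0101: A-exp=-4, loops=3, term = A^-4 * d^2
  state 0110: A-exp=+0, loops=3, term = A^0 * d^2
  state 0111: A-exp=-2, loops=2, term = A^-2 * d^1
  state 1000: A-exp=+2, loops=4, term = A^2 * d^3
  state 1001: A-exp=+0, loops=3, term = A^0 * d^2
  state 1010: A-exp=+4, loops=3, term = A^4 * d^2
  state 1011: A-exp=+2, loops=2, term = A^2 * d^1
  state 1100: A-exp=+0, loops=3, term = A^0 * d^2
  state 1101: A-exp=-2, loops=2, term = A^-2 * d^1
  state 1110: A-exp=+2, loops=2, term = A^2 * d^1
  state 1111: A-exp=+0, loops=1, term = A^0 * d^0
Collect the terms by A-exponent (count of states per loop number):
Powers of d = -A^2 - A^-2: d^2 = A^4 + 2 + A^-4; d^3 = -A^6 - 3*A^2 - 3*A^-2 - A^-6; d^4 = A^8 + 4*A^4 + 6 + 4*A^-4 + A^-8.
  A^4 * (d^2) = A^8 + 2*A^4 + 1
  A^2 * (2*d + 2*d^3) = -2*A^8 - 8*A^4 - 8 - 2*A^-4
  A^0 * (1 + 4*d^2 + d^4) = A^8 + 8*A^4 + 15 + 8*A^-4 + A^-8
  A^-2 * (2*d + 2*d^3) = -2*A^4 - 8 - 8*A^-4 - 2*A^-8
  A^-4 * (d^2) = 1 + 2*A^-4 + A^-8
Summing the groups: <K> = 1
Normalise by the writhe: (-A^3)^(-w) = (-A^3)^(0) = 1, so f(A) = 1 * <K> = 1.
Substitute A = t^(-1/4), i.e. A^e → t^(-e/4): V(t) = 1

Answer: 1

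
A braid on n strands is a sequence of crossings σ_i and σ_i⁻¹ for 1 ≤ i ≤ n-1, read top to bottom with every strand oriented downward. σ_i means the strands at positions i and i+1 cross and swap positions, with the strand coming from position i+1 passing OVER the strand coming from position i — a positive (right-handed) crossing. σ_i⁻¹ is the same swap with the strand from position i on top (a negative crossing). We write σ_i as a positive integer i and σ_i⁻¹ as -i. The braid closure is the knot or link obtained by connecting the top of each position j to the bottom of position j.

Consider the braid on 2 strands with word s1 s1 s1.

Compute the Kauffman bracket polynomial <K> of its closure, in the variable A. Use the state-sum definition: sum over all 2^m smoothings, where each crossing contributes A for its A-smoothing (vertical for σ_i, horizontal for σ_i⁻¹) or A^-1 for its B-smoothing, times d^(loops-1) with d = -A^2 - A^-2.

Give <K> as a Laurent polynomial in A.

Braid: s1 s1 s1 on 2 strands, 3 crossings.
Writhe w = (#positive) - (#negative) = 3 - 0 = 3.
Computing the Kauffman bracket via state sum. There are 2^3 = 8 states.
Smooth each crossing (0=||, 1=⌣⌢); contribution A^(Σ sign_k(1-2s_k)) * d^(L-1).
  state 000: A-exp=+3, loops=2, term = A^3 * d^1
  state 001: A-exp=+1, loops=1, term = A^1 * d^0
  state 010: A-exp=+1, loops=1, term = A^1 * d^0
  state 011: A-exp=-1, loops=2, term = A^-1 * d^1
  state 100: A-exp=+1, loops=1, term = A^1 * d^0
  state 101: A-exp=-1, loops=2, term = A^-1 * d^1
  state 110: A-exp=-1, loops=2, term = A^-1 * d^1
  state 111: A-exp=-3, loops=3, term = A^-3 * d^2
Collect the terms by A-exponent (count of states per loop number):
Powers of d = -A^2 - A^-2: d^2 = A^4 + 2 + A^-4.
  A^3 * (d) = -A^5 - A
  A^1 * (3) = 3*A
  A^-1 * (3*d) = -3*A - 3*A^-3
  A^-3 * (d^2) = A + 2*A^-3 + A^-7
Summing the groups: <K> = -A^5 - A^-3 + A^-7

Answer: -A^5 - A^-3 + A^-7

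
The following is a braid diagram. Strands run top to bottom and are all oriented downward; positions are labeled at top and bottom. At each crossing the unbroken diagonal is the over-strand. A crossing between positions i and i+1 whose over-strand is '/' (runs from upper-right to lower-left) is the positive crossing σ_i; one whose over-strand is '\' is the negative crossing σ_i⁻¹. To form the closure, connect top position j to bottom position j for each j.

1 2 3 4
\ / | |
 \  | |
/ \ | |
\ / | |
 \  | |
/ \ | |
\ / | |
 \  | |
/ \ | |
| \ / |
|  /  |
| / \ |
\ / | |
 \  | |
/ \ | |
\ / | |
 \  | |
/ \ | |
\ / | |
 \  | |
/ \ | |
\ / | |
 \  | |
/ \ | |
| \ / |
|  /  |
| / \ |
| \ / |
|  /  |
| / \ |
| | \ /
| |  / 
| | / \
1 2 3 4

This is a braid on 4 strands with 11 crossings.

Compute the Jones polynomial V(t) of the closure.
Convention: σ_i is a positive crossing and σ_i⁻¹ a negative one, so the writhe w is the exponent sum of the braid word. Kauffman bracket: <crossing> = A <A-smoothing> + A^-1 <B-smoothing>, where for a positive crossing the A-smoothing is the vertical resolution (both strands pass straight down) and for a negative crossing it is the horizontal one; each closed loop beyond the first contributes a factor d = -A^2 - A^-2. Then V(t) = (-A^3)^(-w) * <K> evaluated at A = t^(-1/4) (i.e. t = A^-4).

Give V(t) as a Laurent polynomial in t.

-t + 2 - 3*t^-1 + 6*t^-2 - 6*t^-3 + 7*t^-4 - 7*t^-5 + 6*t^-6 - 4*t^-7 + 2*t^-8 - t^-9

Derivation:
Reading the diagram top to bottom ('/'-over between positions i,i+1 = s_i, '\'-over = s_i^-1): braid word = s1^-1 s1^-1 s1^-1 s2 s1^-1 s1^-1 s1^-1 s1^-1 s2 s2 s3.
The presented braid s1^-1 s1^-1 s1^-1 s2 s1^-1 s1^-1 s1^-1 s1^-1 s2 s2 s3 on 4 strands reduces by inverse Markov moves (closure unchanged at each step):
  Destabilize: the word has the form β·s3 where s3 occurs only as the final letter (β ∈ B_3); drop it and the last strand → 3 strands.
Reduced to β = s1^-1 s1^-1 s1^-1 s2 s1^-1 s1^-1 s1^-1 s1^-1 s2 s2 on 3 strands, 10 crossings.
Compute on β:
Braid: s1^-1 s1^-1 s1^-1 s2 s1^-1 s1^-1 s1^-1 s1^-1 s2 s2 on 3 strands, 10 crossings.
Writhe w = (#positive) - (#negative) = 3 - 7 = -4.
State-sum expansion of <K>. There are 2^10 = 1024 states.
Smooth each crossing (0=||, 1=⌣⌢); contribution A^(Σ sign_k(1-2s_k)) * d^(L-1).
Tabulate the states by total A-exponent and number of loops L (A-exp: L × count):
  A^10: L=8 ×1
  A^8: L=7 ×10
  A^6: L=6 ×44, L=8 ×1
  A^4: L=5 ×112, L=7 ×8
  A^2: L=4 ×182, L=6 ×28
  A^0: L=3 ×194, L=5 ×58
  A^-2: L=2 ×130, L=4 ×79, L=6 ×1
  A^-4: L=1 ×45, L=3 ×70, L=5 ×5
  A^-6: L=2 ×36, L=4 ×9
  A^-8: L=3 ×10
  A^-10: L=4 ×1
Each group contributes A^e * Σ count * d^(L-1):
Powers of d = -A^2 - A^-2: d^2 = A^4 + 2 + A^-4; d^3 = -A^6 - 3*A^2 - 3*A^-2 - A^-6; d^4 = A^8 + 4*A^4 + 6 + 4*A^-4 + A^-8; d^5 = -A^10 - 5*A^6 - 10*A^2 - 10*A^-2 - 5*A^-6 - A^-10; d^6 = A^12 + 6*A^8 + 15*A^4 + 20 + 15*A^-4 + 6*A^-8 + A^-12; d^7 = -A^14 - 7*A^10 - 21*A^6 - 35*A^2 - 35*A^-2 - 21*A^-6 - 7*A^-10 - A^-14.
  A^10 * (d^7) = -A^24 - 7*A^20 - 21*A^16 - 35*A^12 - 35*A^8 - 21*A^4 - 7 - A^-4
  A^8 * (10*d^6) = 10*A^20 + 60*A^16 + 150*A^12 + 200*A^8 + 150*A^4 + 60 + 10*A^-4
  A^6 * (44*d^5 + d^7) = -A^20 - 51*A^16 - 241*A^12 - 475*A^8 - 475*A^4 - 241 - 51*A^-4 - A^-8
  A^4 * (112*d^4 + 8*d^6) = 8*A^16 + 160*A^12 + 568*A^8 + 832*A^4 + 568 + 160*A^-4 + 8*A^-8
  A^2 * (182*d^3 + 28*d^5) = -28*A^12 - 322*A^8 - 826*A^4 - 826 - 322*A^-4 - 28*A^-8
  A^0 * (194*d^2 + 58*d^4) = 58*A^8 + 426*A^4 + 736 + 426*A^-4 + 58*A^-8
  A^-2 * (130*d + 79*d^3 + d^5) = -A^8 - 84*A^4 - 377 - 377*A^-4 - 84*A^-8 - A^-12
  A^-4 * (45 + 70*d^2 + 5*d^4) = 5*A^4 + 90 + 215*A^-4 + 90*A^-8 + 5*A^-12
  A^-6 * (36*d + 9*d^3) = -9 - 63*A^-4 - 63*A^-8 - 9*A^-12
  A^-8 * (10*d^2) = 10*A^-4 + 20*A^-8 + 10*A^-12
  A^-10 * (d^3) = -A^-4 - 3*A^-8 - 3*A^-12 - A^-16
Summing the groups: <K> = -A^24 + 2*A^20 - 4*A^16 + 6*A^12 - 7*A^8 + 7*A^4 - 6 + 6*A^-4 - 3*A^-8 + 2*A^-12 - A^-16
Normalise by the writhe: (-A^3)^(-w) = (-A^3)^(4) = A^12, so f(A) = A^12 * <K> = -A^36 + 2*A^32 - 4*A^28 + 6*A^24 - 7*A^20 + 7*A^16 - 6*A^12 + 6*A^8 - 3*A^4 + 2 - A^-4.
Substitute A = t^(-1/4), i.e. A^e → t^(-e/4): V(t) = -t + 2 - 3*t^-1 + 6*t^-2 - 6*t^-3 + 7*t^-4 - 7*t^-5 + 6*t^-6 - 4*t^-7 + 2*t^-8 - t^-9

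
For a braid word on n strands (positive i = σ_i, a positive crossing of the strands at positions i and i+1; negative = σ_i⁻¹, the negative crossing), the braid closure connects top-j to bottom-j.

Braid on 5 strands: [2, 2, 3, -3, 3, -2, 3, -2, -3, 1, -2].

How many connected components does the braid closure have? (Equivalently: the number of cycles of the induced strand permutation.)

4

Derivation:
Track the strand permutation on 5 strands, starting from identity.
  step 1: s2 swaps positions 2,3 -> [1 3 2 4 5]
  step 2: s2 swaps positions 2,3 -> [1 2 3 4 5]
  step 3: s3 swaps positions 3,4 -> [1 2 4 3 5]
  step 4: s3^-1 swaps positions 3,4 -> [1 2 3 4 5]
  step 5: s3 swaps positions 3,4 -> [1 2 4 3 5]
  step 6: s2^-1 swaps positions 2,3 -> [1 4 2 3 5]
  step 7: s3 swaps positions 3,4 -> [1 4 3 2 5]
  step 8: s2^-1 swaps positions 2,3 -> [1 3 4 2 5]
  step 9: s3^-1 swaps positions 3,4 -> [1 3 2 4 5]
  step 10: s1 swaps positions 1,2 -> [3 1 2 4 5]
  step 11: s2^-1 swaps positions 2,3 -> [3 2 1 4 5]
Final permutation (position -> original strand): [3 2 1 4 5]
Closure components = cycle count of this permutation = 4.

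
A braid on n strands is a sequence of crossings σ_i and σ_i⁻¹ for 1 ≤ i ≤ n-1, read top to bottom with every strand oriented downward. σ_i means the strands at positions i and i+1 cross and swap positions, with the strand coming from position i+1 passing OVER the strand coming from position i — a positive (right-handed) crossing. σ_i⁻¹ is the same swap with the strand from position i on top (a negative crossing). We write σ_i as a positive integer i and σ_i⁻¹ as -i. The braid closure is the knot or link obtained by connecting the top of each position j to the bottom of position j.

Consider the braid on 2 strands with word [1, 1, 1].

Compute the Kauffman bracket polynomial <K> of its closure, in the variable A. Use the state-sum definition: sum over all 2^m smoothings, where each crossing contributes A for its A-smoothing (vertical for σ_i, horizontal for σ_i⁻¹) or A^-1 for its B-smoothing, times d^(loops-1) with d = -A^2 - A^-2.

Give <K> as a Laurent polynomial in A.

-A^5 - A^-3 + A^-7

Derivation:
Braid: s1 s1 s1 on 2 strands, 3 crossings.
Writhe w = (#positive) - (#negative) = 3 - 0 = 3.
Enumerate smoothing states for the bracket polynomial. There are 2^3 = 8 states.
For each crossing: s=0 is the vertical smoothing, s=1 horizontal. Crossing k contributes A^(sign_k * (1 - 2*s_k)); loop factor d = -A^2 - A^-2.
  state 000: A-exp=+3, loops=2, term = A^3 * d^1
  state 001: A-exp=+1, loops=1, term = A^1 * d^0
  state 010: A-exp=+1, loops=1, term = A^1 * d^0
  state 011: A-exp=-1, loops=2, term = A^-1 * d^1
  state 100: A-exp=+1, loops=1, term = A^1 * d^0
  state 101: A-exp=-1, loops=2, term = A^-1 * d^1
  state 110: A-exp=-1, loops=2, term = A^-1 * d^1
  state 111: A-exp=-3, loops=3, term = A^-3 * d^2
Collect the terms by A-exponent (count of states per loop number):
Powers of d = -A^2 - A^-2: d^2 = A^4 + 2 + A^-4.
  A^3 * (d) = -A^5 - A
  A^1 * (3) = 3*A
  A^-1 * (3*d) = -3*A - 3*A^-3
  A^-3 * (d^2) = A + 2*A^-3 + A^-7
Summing the groups: <K> = -A^5 - A^-3 + A^-7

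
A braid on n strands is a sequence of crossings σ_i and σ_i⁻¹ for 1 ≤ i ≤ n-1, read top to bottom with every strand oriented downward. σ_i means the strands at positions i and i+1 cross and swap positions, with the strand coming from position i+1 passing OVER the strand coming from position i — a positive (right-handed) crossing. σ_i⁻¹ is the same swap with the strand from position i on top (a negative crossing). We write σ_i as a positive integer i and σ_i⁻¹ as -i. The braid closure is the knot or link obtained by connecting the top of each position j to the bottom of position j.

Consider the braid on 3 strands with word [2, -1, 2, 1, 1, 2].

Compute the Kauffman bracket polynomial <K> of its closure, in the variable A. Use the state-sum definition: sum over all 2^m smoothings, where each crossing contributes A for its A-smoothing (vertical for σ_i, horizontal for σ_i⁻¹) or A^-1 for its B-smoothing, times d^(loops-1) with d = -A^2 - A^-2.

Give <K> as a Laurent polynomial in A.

A^8 - A^4 + 2 - A^-4 + A^-8 - A^-12

Derivation:
Braid: s2 s1^-1 s2 s1 s1 s2 on 3 strands, 6 crossings.
Writhe w = (#positive) - (#negative) = 5 - 1 = 4.
Computing the Kauffman bracket via state sum. There are 2^6 = 64 states.
Each crossing splits two ways (0=vertical, 1=horizontal). The state's weight is A^(#A-smoothings - #B-smoothings) * d^(loops - 1).
Tabulate the states by total A-exponent and number of loops L (A-exp: L × count):
  A^6: L=2 ×1
  A^4: L=1 ×3, L=3 ×3
  A^2: L=2 ×14, L=4 ×1
  A^0: L=1 ×10, L=3 ×10
  A^-2: L=2 ×13, L=4 ×2
  A^-4: L=3 ×6
  A^-6: L=4 ×1
Each group contributes A^e * Σ count * d^(L-1):
Powers of d = -A^2 - A^-2: d^2 = A^4 + 2 + A^-4; d^3 = -A^6 - 3*A^2 - 3*A^-2 - A^-6.
  A^6 * (d) = -A^8 - A^4
  A^4 * (3 + 3*d^2) = 3*A^8 + 9*A^4 + 3
  A^2 * (14*d + d^3) = -A^8 - 17*A^4 - 17 - A^-4
  A^0 * (10 + 10*d^2) = 10*A^4 + 30 + 10*A^-4
  A^-2 * (13*d + 2*d^3) = -2*A^4 - 19 - 19*A^-4 - 2*A^-8
  A^-4 * (6*d^2) = 6 + 12*A^-4 + 6*A^-8
  A^-6 * (d^3) = -1 - 3*A^-4 - 3*A^-8 - A^-12
Summing the groups: <K> = A^8 - A^4 + 2 - A^-4 + A^-8 - A^-12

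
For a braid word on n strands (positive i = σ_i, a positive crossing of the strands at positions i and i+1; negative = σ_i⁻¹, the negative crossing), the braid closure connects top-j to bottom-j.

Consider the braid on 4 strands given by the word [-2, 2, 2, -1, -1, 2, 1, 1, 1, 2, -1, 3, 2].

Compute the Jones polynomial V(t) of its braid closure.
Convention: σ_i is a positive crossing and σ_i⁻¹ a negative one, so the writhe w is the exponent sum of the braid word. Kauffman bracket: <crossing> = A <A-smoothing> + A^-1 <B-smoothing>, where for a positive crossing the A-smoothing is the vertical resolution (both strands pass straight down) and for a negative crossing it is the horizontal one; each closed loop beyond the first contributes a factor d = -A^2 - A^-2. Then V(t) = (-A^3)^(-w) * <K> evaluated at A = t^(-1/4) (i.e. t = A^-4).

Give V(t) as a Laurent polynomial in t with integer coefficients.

The presented braid s2^-1 s2 s2 s1^-1 s1^-1 s2 s1 s1 s1 s2 s1^-1 s3 s2 on 4 strands reduces by inverse Markov moves (closure unchanged at each step):
  Deconjugate: the word is γ·β·γ⁻¹ with γ = s2^-1 (prefix) and γ⁻¹ = s2 (suffix); strip both.
  Destabilize: the word has the form β·s3 where s3 occurs only as the final letter (β ∈ B_3); drop it and the last strand → 3 strands.
Reduced to β = s2 s2 s1^-1 s1^-1 s2 s1 s1 s1 s2 s1^-1 on 3 strands, 10 crossings.
Compute on β:
Braid: s2 s2 s1^-1 s1^-1 s2 s1 s1 s1 s2 s1^-1 on 3 strands, 10 crossings.
Writhe w = (#positive) - (#negative) = 7 - 3 = 4.
Computing the Kauffman bracket via state sum. There are 2^10 = 1024 states.
Each crossing splits two ways (0=vertical, 1=horizontal). The state's weight is A^(#A-smoothings - #B-smoothings) * d^(loops - 1).
Tabulate the states by total A-exponent and number of loops L (A-exp: L × count):
  A^10: L=4 ×1
  A^8: L=3 ×7, L=5 ×3
  A^6: L=2 ×19, L=4 ×23, L=6 ×3
  A^4: L=1 ×20, L=3 ×75, L=5 ×24, L=7 ×1
  A^2: L=2 ×114, L=4 ×86, L=6 ×10
  A^0: L=1 ×51, L=3 ×155, L=5 ×45, L=7 ×1
  A^-2: L=2 ×102, L=4 ×98, L=6 ×10
  A^-4: L=3 ×89, L=5 ×30, L=7 ×1
  A^-6: L=4 ×41, L=6 ×4
  A^-8: L=5 ×10
  A^-10: L=6 ×1
Each group contributes A^e * Σ count * d^(L-1):
Powers of d = -A^2 - A^-2: d^2 = A^4 + 2 + A^-4; d^3 = -A^6 - 3*A^2 - 3*A^-2 - A^-6; d^4 = A^8 + 4*A^4 + 6 + 4*A^-4 + A^-8; d^5 = -A^10 - 5*A^6 - 10*A^2 - 10*A^-2 - 5*A^-6 - A^-10; d^6 = A^12 + 6*A^8 + 15*A^4 + 20 + 15*A^-4 + 6*A^-8 + A^-12.
  A^10 * (d^3) = -A^16 - 3*A^12 - 3*A^8 - A^4
  A^8 * (7*d^2 + 3*d^4) = 3*A^16 + 19*A^12 + 32*A^8 + 19*A^4 + 3
  A^6 * (19*d + 23*d^3 + 3*d^5) = -3*A^16 - 38*A^12 - 118*A^8 - 118*A^4 - 38 - 3*A^-4
  A^4 * (20 + 75*d^2 + 24*d^4 + d^6) = A^16 + 30*A^12 + 186*A^8 + 334*A^4 + 186 + 30*A^-4 + A^-8
  A^2 * (114*d + 86*d^3 + 10*d^5) = -10*A^12 - 136*A^8 - 472*A^4 - 472 - 136*A^-4 - 10*A^-8
  A^0 * (51 + 155*d^2 + 45*d^4 + d^6) = A^12 + 51*A^8 + 350*A^4 + 651 + 350*A^-4 + 51*A^-8 + A^-12
  A^-2 * (102*d + 98*d^3 + 10*d^5) = -10*A^8 - 148*A^4 - 496 - 496*A^-4 - 148*A^-8 - 10*A^-12
  A^-4 * (89*d^2 + 30*d^4 + d^6) = A^8 + 36*A^4 + 224 + 378*A^-4 + 224*A^-8 + 36*A^-12 + A^-16
  A^-6 * (41*d^3 + 4*d^5) = -4*A^4 - 61 - 163*A^-4 - 163*A^-8 - 61*A^-12 - 4*A^-16
  A^-8 * (10*d^4) = 10 + 40*A^-4 + 60*A^-8 + 40*A^-12 + 10*A^-16
  A^-10 * (d^5) = -1 - 5*A^-4 - 10*A^-8 - 10*A^-12 - 5*A^-16 - A^-20
Summing the groups: <K> = -A^12 + 3*A^8 - 4*A^4 + 6 - 5*A^-4 + 5*A^-8 - 4*A^-12 + 2*A^-16 - A^-20
Normalise by the writhe: (-A^3)^(-w) = (-A^3)^(-4) = A^-12, so f(A) = A^-12 * <K> = -1 + 3*A^-4 - 4*A^-8 + 6*A^-12 - 5*A^-16 + 5*A^-20 - 4*A^-24 + 2*A^-28 - A^-32.
Substitute A = t^(-1/4), i.e. A^e → t^(-e/4): V(t) = -t^8 + 2*t^7 - 4*t^6 + 5*t^5 - 5*t^4 + 6*t^3 - 4*t^2 + 3*t - 1

Answer: -t^8 + 2*t^7 - 4*t^6 + 5*t^5 - 5*t^4 + 6*t^3 - 4*t^2 + 3*t - 1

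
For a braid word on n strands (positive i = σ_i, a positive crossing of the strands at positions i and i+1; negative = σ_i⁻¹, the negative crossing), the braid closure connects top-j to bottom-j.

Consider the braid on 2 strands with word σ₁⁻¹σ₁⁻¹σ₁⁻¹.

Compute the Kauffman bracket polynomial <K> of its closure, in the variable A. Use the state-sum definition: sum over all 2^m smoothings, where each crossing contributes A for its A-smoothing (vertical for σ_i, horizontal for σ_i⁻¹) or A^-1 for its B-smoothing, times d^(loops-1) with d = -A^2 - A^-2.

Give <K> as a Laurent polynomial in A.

A^7 - A^3 - A^-5

Derivation:
Braid: s1^-1 s1^-1 s1^-1 on 2 strands, 3 crossings.
Writhe w = (#positive) - (#negative) = 0 - 3 = -3.
Computing the Kauffman bracket via state sum. There are 2^3 = 8 states.
For each crossing: s=0 is the vertical smoothing, s=1 horizontal. Crossing k contributes A^(sign_k * (1 - 2*s_k)); loop factor d = -A^2 - A^-2.
  state 000: A-exp=-3, loops=2, term = A^-3 * d^1
  state 001: A-exp=-1, loops=1, term = A^-1 * d^0
  state 010: A-exp=-1, loops=1, term = A^-1 * d^0
  state 011: A-exp=+1, loops=2, term = A^1 * d^1
  state 100: A-exp=-1, loops=1, term = A^-1 * d^0
  state 101: A-exp=+1, loops=2, term = A^1 * d^1
  state 110: A-exp=+1, loops=2, term = A^1 * d^1
  state 111: A-exp=+3, loops=3, term = A^3 * d^2
Collect the terms by A-exponent (count of states per loop number):
Powers of d = -A^2 - A^-2: d^2 = A^4 + 2 + A^-4.
  A^3 * (d^2) = A^7 + 2*A^3 + A^-1
  A^1 * (3*d) = -3*A^3 - 3*A^-1
  A^-1 * (3) = 3*A^-1
  A^-3 * (d) = -A^-1 - A^-5
Summing the groups: <K> = A^7 - A^3 - A^-5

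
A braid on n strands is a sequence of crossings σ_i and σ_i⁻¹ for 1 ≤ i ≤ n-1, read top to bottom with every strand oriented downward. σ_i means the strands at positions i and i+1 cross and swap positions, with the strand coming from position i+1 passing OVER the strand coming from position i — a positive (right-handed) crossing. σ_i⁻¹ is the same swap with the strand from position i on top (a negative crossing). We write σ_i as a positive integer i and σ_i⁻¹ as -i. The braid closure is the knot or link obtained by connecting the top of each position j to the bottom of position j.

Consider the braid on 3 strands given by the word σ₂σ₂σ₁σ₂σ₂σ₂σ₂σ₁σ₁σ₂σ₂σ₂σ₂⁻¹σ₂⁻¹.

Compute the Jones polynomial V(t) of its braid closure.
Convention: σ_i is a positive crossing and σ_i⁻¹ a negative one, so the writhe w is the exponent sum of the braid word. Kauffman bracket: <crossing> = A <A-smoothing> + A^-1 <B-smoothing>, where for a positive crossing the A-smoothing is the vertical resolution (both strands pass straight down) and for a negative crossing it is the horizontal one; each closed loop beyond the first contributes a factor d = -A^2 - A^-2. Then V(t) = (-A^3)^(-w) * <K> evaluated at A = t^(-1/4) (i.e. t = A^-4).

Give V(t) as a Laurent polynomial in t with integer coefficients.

-t^12 + t^11 - t^10 + t^9 - t^8 + t^6 + t^4

Derivation:
The presented braid s2 s2 s1 s2 s2 s2 s2 s1 s1 s2 s2 s2 s2^-1 s2^-1 on 3 strands reduces by inverse Markov moves (closure unchanged at each step):
  Deconjugate: the word is γ·β·γ⁻¹ with γ = s2 s2 (prefix) and γ⁻¹ = s2^-1 s2^-1 (suffix); strip both.
Reduced to β = s1 s2 s2 s2 s2 s1 s1 s2 s2 s2 on 3 strands, 10 crossings.
Compute on β:
Braid: s1 s2 s2 s2 s2 s1 s1 s2 s2 s2 on 3 strands, 10 crossings.
Writhe w = (#positive) - (#negative) = 10 - 0 = 10.
Enumerate smoothing states for the bracket polynomial. There are 2^10 = 1024 states.
Each crossing splits two ways (0=vertical, 1=horizontal). The state's weight is A^(#A-smoothings - #B-smoothings) * d^(loops - 1).
Tabulate the states by total A-exponent and number of loops L (A-exp: L × count):
  A^10: L=3 ×1
  A^8: L=2 ×10
  A^6: L=1 ×21, L=3 ×24
  A^4: L=2 ×84, L=4 ×36
  A^2: L=1 ×24, L=3 ×151, L=5 ×35
  A^0: L=2 ×72, L=4 ×159, L=6 ×21
  A^-2: L=3 ×98, L=5 ×105, L=7 ×7
  A^-4: L=4 ×76, L=6 ×43, L=8 ×1
  A^-6: L=5 ×35, L=7 ×10
  A^-8: L=6 ×9, L=8 ×1
  A^-10: L=7 ×1
Each group contributes A^e * Σ count * d^(L-1):
Powers of d = -A^2 - A^-2: d^2 = A^4 + 2 + A^-4; d^3 = -A^6 - 3*A^2 - 3*A^-2 - A^-6; d^4 = A^8 + 4*A^4 + 6 + 4*A^-4 + A^-8; d^5 = -A^10 - 5*A^6 - 10*A^2 - 10*A^-2 - 5*A^-6 - A^-10; d^6 = A^12 + 6*A^8 + 15*A^4 + 20 + 15*A^-4 + 6*A^-8 + A^-12; d^7 = -A^14 - 7*A^10 - 21*A^6 - 35*A^2 - 35*A^-2 - 21*A^-6 - 7*A^-10 - A^-14.
  A^10 * (d^2) = A^14 + 2*A^10 + A^6
  A^8 * (10*d) = -10*A^10 - 10*A^6
  A^6 * (21 + 24*d^2) = 24*A^10 + 69*A^6 + 24*A^2
  A^4 * (84*d + 36*d^3) = -36*A^10 - 192*A^6 - 192*A^2 - 36*A^-2
  A^2 * (24 + 151*d^2 + 35*d^4) = 35*A^10 + 291*A^6 + 536*A^2 + 291*A^-2 + 35*A^-6
  A^0 * (72*d + 159*d^3 + 21*d^5) = -21*A^10 - 264*A^6 - 759*A^2 - 759*A^-2 - 264*A^-6 - 21*A^-10
  A^-2 * (98*d^2 + 105*d^4 + 7*d^6) = 7*A^10 + 147*A^6 + 623*A^2 + 966*A^-2 + 623*A^-6 + 147*A^-10 + 7*A^-14
  A^-4 * (76*d^3 + 43*d^5 + d^7) = -A^10 - 50*A^6 - 312*A^2 - 693*A^-2 - 693*A^-6 - 312*A^-10 - 50*A^-14 - A^-18
  A^-6 * (35*d^4 + 10*d^6) = 10*A^6 + 95*A^2 + 290*A^-2 + 410*A^-6 + 290*A^-10 + 95*A^-14 + 10*A^-18
  A^-8 * (9*d^5 + d^7) = -A^6 - 16*A^2 - 66*A^-2 - 125*A^-6 - 125*A^-10 - 66*A^-14 - 16*A^-18 - A^-22
  A^-10 * (d^6) = A^2 + 6*A^-2 + 15*A^-6 + 20*A^-10 + 15*A^-14 + 6*A^-18 + A^-22
Summing the groups: <K> = A^14 + A^6 - A^-2 + A^-6 - A^-10 + A^-14 - A^-18
Normalise by the writhe: (-A^3)^(-w) = (-A^3)^(-10) = A^-30, so f(A) = A^-30 * <K> = A^-16 + A^-24 - A^-32 + A^-36 - A^-40 + A^-44 - A^-48.
Substitute A = t^(-1/4), i.e. A^e → t^(-e/4): V(t) = -t^12 + t^11 - t^10 + t^9 - t^8 + t^6 + t^4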